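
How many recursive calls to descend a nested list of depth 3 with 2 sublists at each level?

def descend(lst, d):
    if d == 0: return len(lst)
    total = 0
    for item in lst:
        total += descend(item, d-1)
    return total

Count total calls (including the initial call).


At depth 0 (root): 1 call
At depth 1: each of 1 parents calls descend on 2 children = 2 calls
At depth 2: each of 2 parents calls descend on 2 children = 4 calls
At depth 3: each of 4 parents calls descend on 2 children = 8 calls
Total: 1 + 2 + 4 + 8 = 15

15


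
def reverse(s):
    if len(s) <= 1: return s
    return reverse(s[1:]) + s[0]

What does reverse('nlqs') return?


reverse('nlqs') = reverse('lqs') + 'n'
reverse('lqs') = reverse('qs') + 'l'
reverse('qs') = reverse('s') + 'q'
reverse('s') = 's'  (base case)
Concatenating: 's' + 'q' + 'l' + 'n' = 'sqln'

sqln


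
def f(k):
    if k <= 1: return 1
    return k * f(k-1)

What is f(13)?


f(13)
= 13 * f(12)
= 13 * 12 * f(11)
= 13 * 12 * 11 * f(10)
= 13 * 12 * 11 * 10 * f(9)
= 13 * 12 * 11 * 10 * 9 * f(8)
= 13 * 12 * 11 * 10 * 9 * 8 * f(7)
= 13 * 12 * 11 * 10 * 9 * 8 * 7 * f(6)
= 13 * 12 * 11 * 10 * 9 * 8 * 7 * 6 * f(5)
= 13 * 12 * 11 * 10 * 9 * 8 * 7 * 6 * 5 * f(4)
= 13 * 12 * 11 * 10 * 9 * 8 * 7 * 6 * 5 * 4 * f(3)
= 13 * 12 * 11 * 10 * 9 * 8 * 7 * 6 * 5 * 4 * 3 * f(2)
= 13 * 12 * 11 * 10 * 9 * 8 * 7 * 6 * 5 * 4 * 3 * 2 * f(1)
= 13 * 12 * 11 * 10 * 9 * 8 * 7 * 6 * 5 * 4 * 3 * 2 * 1
= 6227020800

6227020800


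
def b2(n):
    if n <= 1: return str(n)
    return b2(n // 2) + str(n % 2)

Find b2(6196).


b2(6196) = b2(3098) + '0'
b2(3098) = b2(1549) + '0'
b2(1549) = b2(774) + '1'
b2(774) = b2(387) + '0'
b2(387) = b2(193) + '1'
b2(193) = b2(96) + '1'
b2(96) = b2(48) + '0'
b2(48) = b2(24) + '0'
b2(24) = b2(12) + '0'
b2(12) = b2(6) + '0'
b2(6) = b2(3) + '0'
b2(3) = b2(1) + '1'
b2(1) = '1'  (base case)
Concatenating: '1' + '1' + '0' + '0' + '0' + '0' + '0' + '1' + '1' + '0' + '1' + '0' + '0' = '1100000110100'

1100000110100


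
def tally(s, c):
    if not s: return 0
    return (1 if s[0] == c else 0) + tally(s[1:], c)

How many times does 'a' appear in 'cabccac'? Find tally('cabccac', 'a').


s[0]='c' != 'a' -> 0
s[0]='a' == 'a' -> 1
s[0]='b' != 'a' -> 0
s[0]='c' != 'a' -> 0
s[0]='c' != 'a' -> 0
s[0]='a' == 'a' -> 1
s[0]='c' != 'a' -> 0
Sum: 0 + 1 + 0 + 0 + 0 + 1 + 0 = 2

2


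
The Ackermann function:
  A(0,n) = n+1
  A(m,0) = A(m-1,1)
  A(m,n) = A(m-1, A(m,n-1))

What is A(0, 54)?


A(0, 54) = 55
Result: A(0, 54) = 55

55


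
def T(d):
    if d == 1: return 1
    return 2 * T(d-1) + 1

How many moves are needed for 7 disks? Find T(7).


T(7) = 2 * T(6) + 1
T(6) = 2 * T(5) + 1
T(5) = 2 * T(4) + 1
T(4) = 2 * T(3) + 1
T(3) = 2 * T(2) + 1
T(2) = 2 * T(1) + 1
T(1) = 1  (base case)
T(2) = 2 * 1 + 1 = 3
T(3) = 2 * 3 + 1 = 7
T(4) = 2 * 7 + 1 = 15
T(5) = 2 * 15 + 1 = 31
T(6) = 2 * 31 + 1 = 63
T(7) = 2 * 63 + 1 = 127

127


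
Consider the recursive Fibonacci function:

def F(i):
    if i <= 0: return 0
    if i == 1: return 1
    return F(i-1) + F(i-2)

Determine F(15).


Computing F(15) bottom-up:
F(0) = 0
F(1) = 1
F(2) = F(1) + F(0) = 1 + 0 = 1
F(3) = F(2) + F(1) = 1 + 1 = 2
F(4) = F(3) + F(2) = 2 + 1 = 3
F(5) = F(4) + F(3) = 3 + 2 = 5
F(6) = F(5) + F(4) = 5 + 3 = 8
F(7) = F(6) + F(5) = 8 + 5 = 13
F(8) = F(7) + F(6) = 13 + 8 = 21
F(9) = F(8) + F(7) = 21 + 13 = 34
F(10) = F(9) + F(8) = 34 + 21 = 55
F(11) = F(10) + F(9) = 55 + 34 = 89
F(12) = F(11) + F(10) = 89 + 55 = 144
F(13) = F(12) + F(11) = 144 + 89 = 233
F(14) = F(13) + F(12) = 233 + 144 = 377
F(15) = F(14) + F(13) = 377 + 233 = 610

610


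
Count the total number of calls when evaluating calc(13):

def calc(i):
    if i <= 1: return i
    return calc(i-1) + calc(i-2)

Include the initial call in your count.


Let C(n) = total calls for calc(n)
C(0) = 1, C(1) = 1
C(2) = 1 + C(1) + C(0) = 1 + 1 + 1 = 3
C(3) = 1 + C(2) + C(1) = 1 + 3 + 1 = 5
C(4) = 1 + C(3) + C(2) = 1 + 5 + 3 = 9
C(5) = 1 + C(4) + C(3) = 1 + 9 + 5 = 15
C(6) = 1 + C(5) + C(4) = 1 + 15 + 9 = 25
C(7) = 1 + C(6) + C(5) = 1 + 25 + 15 = 41
C(8) = 1 + C(7) + C(6) = 1 + 41 + 25 = 67
C(9) = 1 + C(8) + C(7) = 1 + 67 + 41 = 109
C(10) = 1 + C(9) + C(8) = 1 + 109 + 67 = 177
C(11) = 1 + C(10) + C(9) = 1 + 177 + 109 = 287
C(12) = 1 + C(11) + C(10) = 1 + 287 + 177 = 465
C(13) = 1 + C(12) + C(11) = 1 + 465 + 287 = 753

753


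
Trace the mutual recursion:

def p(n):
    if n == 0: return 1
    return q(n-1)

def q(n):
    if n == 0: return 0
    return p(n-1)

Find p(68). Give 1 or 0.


p(68) = q(67)
q(67) = p(66)
p(66) = q(65)
q(65) = p(64)
p(64) = q(63)
q(63) = p(62)
p(62) = q(61)
q(61) = p(60)
p(60) = q(59)
q(59) = p(58)
p(58) = q(57)
q(57) = p(56)
p(56) = q(55)
q(55) = p(54)
p(54) = q(53)
q(53) = p(52)
p(52) = q(51)
q(51) = p(50)
p(50) = q(49)
q(49) = p(48)
p(48) = q(47)
q(47) = p(46)
p(46) = q(45)
q(45) = p(44)
p(44) = q(43)
q(43) = p(42)
p(42) = q(41)
q(41) = p(40)
p(40) = q(39)
q(39) = p(38)
p(38) = q(37)
q(37) = p(36)
p(36) = q(35)
q(35) = p(34)
p(34) = q(33)
q(33) = p(32)
p(32) = q(31)
q(31) = p(30)
p(30) = q(29)
q(29) = p(28)
p(28) = q(27)
q(27) = p(26)
p(26) = q(25)
q(25) = p(24)
p(24) = q(23)
q(23) = p(22)
p(22) = q(21)
q(21) = p(20)
p(20) = q(19)
q(19) = p(18)
p(18) = q(17)
q(17) = p(16)
p(16) = q(15)
q(15) = p(14)
p(14) = q(13)
q(13) = p(12)
p(12) = q(11)
q(11) = p(10)
p(10) = q(9)
q(9) = p(8)
p(8) = q(7)
q(7) = p(6)
p(6) = q(5)
q(5) = p(4)
p(4) = q(3)
q(3) = p(2)
p(2) = q(1)
q(1) = p(0)
p(0) = 1  (base case)
Result: 1

1


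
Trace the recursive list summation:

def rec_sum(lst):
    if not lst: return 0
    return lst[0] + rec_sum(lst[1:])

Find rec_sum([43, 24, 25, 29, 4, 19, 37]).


rec_sum([43, 24, 25, 29, 4, 19, 37]) = 43 + rec_sum([24, 25, 29, 4, 19, 37])
rec_sum([24, 25, 29, 4, 19, 37]) = 24 + rec_sum([25, 29, 4, 19, 37])
rec_sum([25, 29, 4, 19, 37]) = 25 + rec_sum([29, 4, 19, 37])
rec_sum([29, 4, 19, 37]) = 29 + rec_sum([4, 19, 37])
rec_sum([4, 19, 37]) = 4 + rec_sum([19, 37])
rec_sum([19, 37]) = 19 + rec_sum([37])
rec_sum([37]) = 37 + rec_sum([])
rec_sum([]) = 0  (base case)
Total: 43 + 24 + 25 + 29 + 4 + 19 + 37 + 0 = 181

181


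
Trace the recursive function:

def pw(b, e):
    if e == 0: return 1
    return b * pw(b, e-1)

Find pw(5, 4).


pw(5, 4)
= 5 * pw(5, 3)
= 5 * 5 * pw(5, 2)
= 5 * 5 * 5 * pw(5, 1)
= 5 * 5 * 5 * 5 * pw(5, 0)
= 5 * 5 * 5 * 5 * 1
= 625

625


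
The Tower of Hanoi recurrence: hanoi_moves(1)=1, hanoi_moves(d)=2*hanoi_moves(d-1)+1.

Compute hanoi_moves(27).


hanoi_moves(27) = 2 * hanoi_moves(26) + 1
hanoi_moves(26) = 2 * hanoi_moves(25) + 1
hanoi_moves(25) = 2 * hanoi_moves(24) + 1
hanoi_moves(24) = 2 * hanoi_moves(23) + 1
hanoi_moves(23) = 2 * hanoi_moves(22) + 1
hanoi_moves(22) = 2 * hanoi_moves(21) + 1
hanoi_moves(21) = 2 * hanoi_moves(20) + 1
hanoi_moves(20) = 2 * hanoi_moves(19) + 1
hanoi_moves(19) = 2 * hanoi_moves(18) + 1
hanoi_moves(18) = 2 * hanoi_moves(17) + 1
hanoi_moves(17) = 2 * hanoi_moves(16) + 1
hanoi_moves(16) = 2 * hanoi_moves(15) + 1
hanoi_moves(15) = 2 * hanoi_moves(14) + 1
hanoi_moves(14) = 2 * hanoi_moves(13) + 1
hanoi_moves(13) = 2 * hanoi_moves(12) + 1
hanoi_moves(12) = 2 * hanoi_moves(11) + 1
hanoi_moves(11) = 2 * hanoi_moves(10) + 1
hanoi_moves(10) = 2 * hanoi_moves(9) + 1
hanoi_moves(9) = 2 * hanoi_moves(8) + 1
hanoi_moves(8) = 2 * hanoi_moves(7) + 1
hanoi_moves(7) = 2 * hanoi_moves(6) + 1
hanoi_moves(6) = 2 * hanoi_moves(5) + 1
hanoi_moves(5) = 2 * hanoi_moves(4) + 1
hanoi_moves(4) = 2 * hanoi_moves(3) + 1
hanoi_moves(3) = 2 * hanoi_moves(2) + 1
hanoi_moves(2) = 2 * hanoi_moves(1) + 1
hanoi_moves(1) = 1  (base case)
hanoi_moves(2) = 2 * 1 + 1 = 3
hanoi_moves(3) = 2 * 3 + 1 = 7
hanoi_moves(4) = 2 * 7 + 1 = 15
hanoi_moves(5) = 2 * 15 + 1 = 31
hanoi_moves(6) = 2 * 31 + 1 = 63
hanoi_moves(7) = 2 * 63 + 1 = 127
hanoi_moves(8) = 2 * 127 + 1 = 255
hanoi_moves(9) = 2 * 255 + 1 = 511
hanoi_moves(10) = 2 * 511 + 1 = 1023
hanoi_moves(11) = 2 * 1023 + 1 = 2047
hanoi_moves(12) = 2 * 2047 + 1 = 4095
hanoi_moves(13) = 2 * 4095 + 1 = 8191
hanoi_moves(14) = 2 * 8191 + 1 = 16383
hanoi_moves(15) = 2 * 16383 + 1 = 32767
hanoi_moves(16) = 2 * 32767 + 1 = 65535
hanoi_moves(17) = 2 * 65535 + 1 = 131071
hanoi_moves(18) = 2 * 131071 + 1 = 262143
hanoi_moves(19) = 2 * 262143 + 1 = 524287
hanoi_moves(20) = 2 * 524287 + 1 = 1048575
hanoi_moves(21) = 2 * 1048575 + 1 = 2097151
hanoi_moves(22) = 2 * 2097151 + 1 = 4194303
hanoi_moves(23) = 2 * 4194303 + 1 = 8388607
hanoi_moves(24) = 2 * 8388607 + 1 = 16777215
hanoi_moves(25) = 2 * 16777215 + 1 = 33554431
hanoi_moves(26) = 2 * 33554431 + 1 = 67108863
hanoi_moves(27) = 2 * 67108863 + 1 = 134217727

134217727


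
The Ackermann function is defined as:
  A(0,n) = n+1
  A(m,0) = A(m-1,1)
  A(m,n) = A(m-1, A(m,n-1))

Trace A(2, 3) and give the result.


A(2, 3) = A(1, A(2, 2))
  A(2, 2) = A(1, A(2, 1))
    A(2, 1) = A(1, A(2, 0))
      A(2, 0) = A(1, 1)
        A(1, 1) = A(0, A(1, 0))
          A(1, 0) = A(0, 1)
          A(0, 1) = 2
          = A(0, 2)
          A(0, 2) = 3
      = A(1, 3)
      A(1, 3) = A(0, A(1, 2))
        A(1, 2) = A(0, A(1, 1))
          A(1, 1) = A(0, A(1, 0))
          A(1, 0) = A(0, 1)
          A(0, 1) = 2
            = A(0, 2)
          A(0, 2) = 3
          = A(0, 3)
          A(0, 3) = 4
        = A(0, 4)
        A(0, 4) = 5
    = A(1, 5)
    A(1, 5) = A(0, A(1, 4))
      A(1, 4) = A(0, A(1, 3))
        A(1, 3) = A(0, A(1, 2))
... (trace truncated)
Result: A(2, 3) = 9

9


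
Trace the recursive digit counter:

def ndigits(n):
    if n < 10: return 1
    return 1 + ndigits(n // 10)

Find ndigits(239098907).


ndigits(239098907) = 1 + ndigits(23909890)
ndigits(23909890) = 1 + ndigits(2390989)
ndigits(2390989) = 1 + ndigits(239098)
ndigits(239098) = 1 + ndigits(23909)
ndigits(23909) = 1 + ndigits(2390)
ndigits(2390) = 1 + ndigits(239)
ndigits(239) = 1 + ndigits(23)
ndigits(23) = 1 + ndigits(2)
ndigits(2) = 1  (base case: 2 < 10)
Unwinding: 1 + 1 + 1 + 1 + 1 + 1 + 1 + 1 + 1 = 9

9


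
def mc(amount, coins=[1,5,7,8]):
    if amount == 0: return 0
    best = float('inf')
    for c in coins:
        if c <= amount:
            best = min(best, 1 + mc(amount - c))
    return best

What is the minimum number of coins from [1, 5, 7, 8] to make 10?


Building up with DP:
mc(0) = 0
mc(1) = min(1+mc(0)=1+0=1) = 1
mc(2) = min(1+mc(1)=1+1=2) = 2
mc(3) = min(1+mc(2)=1+2=3) = 3
mc(4) = min(1+mc(3)=1+3=4) = 4
mc(5) = min(1+mc(4)=1+4=5, 1+mc(0)=1+0=1) = 1
mc(6) = min(1+mc(5)=1+1=2, 1+mc(1)=1+1=2) = 2
mc(7) = min(1+mc(6)=1+2=3, 1+mc(2)=1+2=3, 1+mc(0)=1+0=1) = 1
mc(8) = min(1+mc(7)=1+1=2, 1+mc(3)=1+3=4, 1+mc(1)=1+1=2, 1+mc(0)=1+0=1) = 1
mc(9) = min(1+mc(8)=1+1=2, 1+mc(4)=1+4=5, 1+mc(2)=1+2=3, 1+mc(1)=1+1=2) = 2
mc(10) = min(1+mc(9)=1+2=3, 1+mc(5)=1+1=2, 1+mc(3)=1+3=4, 1+mc(2)=1+2=3) = 2

2


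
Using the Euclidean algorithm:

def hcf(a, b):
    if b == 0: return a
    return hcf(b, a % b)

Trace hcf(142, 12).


hcf(142, 12) = hcf(12, 10)
hcf(12, 10) = hcf(10, 2)
hcf(10, 2) = hcf(2, 0)
hcf(2, 0) = 2  (base case)

2


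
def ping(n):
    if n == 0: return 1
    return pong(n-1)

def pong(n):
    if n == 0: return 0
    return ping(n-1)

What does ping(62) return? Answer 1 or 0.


ping(62) = pong(61)
pong(61) = ping(60)
ping(60) = pong(59)
pong(59) = ping(58)
ping(58) = pong(57)
pong(57) = ping(56)
ping(56) = pong(55)
pong(55) = ping(54)
ping(54) = pong(53)
pong(53) = ping(52)
ping(52) = pong(51)
pong(51) = ping(50)
ping(50) = pong(49)
pong(49) = ping(48)
ping(48) = pong(47)
pong(47) = ping(46)
ping(46) = pong(45)
pong(45) = ping(44)
ping(44) = pong(43)
pong(43) = ping(42)
ping(42) = pong(41)
pong(41) = ping(40)
ping(40) = pong(39)
pong(39) = ping(38)
ping(38) = pong(37)
pong(37) = ping(36)
ping(36) = pong(35)
pong(35) = ping(34)
ping(34) = pong(33)
pong(33) = ping(32)
ping(32) = pong(31)
pong(31) = ping(30)
ping(30) = pong(29)
pong(29) = ping(28)
ping(28) = pong(27)
pong(27) = ping(26)
ping(26) = pong(25)
pong(25) = ping(24)
ping(24) = pong(23)
pong(23) = ping(22)
ping(22) = pong(21)
pong(21) = ping(20)
ping(20) = pong(19)
pong(19) = ping(18)
ping(18) = pong(17)
pong(17) = ping(16)
ping(16) = pong(15)
pong(15) = ping(14)
ping(14) = pong(13)
pong(13) = ping(12)
ping(12) = pong(11)
pong(11) = ping(10)
ping(10) = pong(9)
pong(9) = ping(8)
ping(8) = pong(7)
pong(7) = ping(6)
ping(6) = pong(5)
pong(5) = ping(4)
ping(4) = pong(3)
pong(3) = ping(2)
ping(2) = pong(1)
pong(1) = ping(0)
ping(0) = 1  (base case)
Result: 1

1


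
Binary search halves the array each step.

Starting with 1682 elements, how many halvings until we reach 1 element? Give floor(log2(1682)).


1682 / 2 = 841
841 / 2 = 420
420 / 2 = 210
210 / 2 = 105
105 / 2 = 52
52 / 2 = 26
26 / 2 = 13
13 / 2 = 6
6 / 2 = 3
3 / 2 = 1
Reached 1 after 10 halvings

10


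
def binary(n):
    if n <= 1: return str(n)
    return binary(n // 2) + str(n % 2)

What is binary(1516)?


binary(1516) = binary(758) + '0'
binary(758) = binary(379) + '0'
binary(379) = binary(189) + '1'
binary(189) = binary(94) + '1'
binary(94) = binary(47) + '0'
binary(47) = binary(23) + '1'
binary(23) = binary(11) + '1'
binary(11) = binary(5) + '1'
binary(5) = binary(2) + '1'
binary(2) = binary(1) + '0'
binary(1) = '1'  (base case)
Concatenating: '1' + '0' + '1' + '1' + '1' + '1' + '0' + '1' + '1' + '0' + '0' = '10111101100'

10111101100


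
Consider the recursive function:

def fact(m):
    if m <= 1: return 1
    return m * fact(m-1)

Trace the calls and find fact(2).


fact(2)
= 2 * fact(1)
= 2 * 1
= 2

2


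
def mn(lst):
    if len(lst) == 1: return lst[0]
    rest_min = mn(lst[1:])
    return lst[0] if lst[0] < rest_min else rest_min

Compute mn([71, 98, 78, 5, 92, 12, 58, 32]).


mn([71, 98, 78, 5, 92, 12, 58, 32]): compare 71 with mn([98, 78, 5, 92, 12, 58, 32])
mn([98, 78, 5, 92, 12, 58, 32]): compare 98 with mn([78, 5, 92, 12, 58, 32])
mn([78, 5, 92, 12, 58, 32]): compare 78 with mn([5, 92, 12, 58, 32])
mn([5, 92, 12, 58, 32]): compare 5 with mn([92, 12, 58, 32])
mn([92, 12, 58, 32]): compare 92 with mn([12, 58, 32])
mn([12, 58, 32]): compare 12 with mn([58, 32])
mn([58, 32]): compare 58 with mn([32])
mn([32]) = 32  (base case)
Compare 58 with 32 -> 32
Compare 12 with 32 -> 12
Compare 92 with 12 -> 12
Compare 5 with 12 -> 5
Compare 78 with 5 -> 5
Compare 98 with 5 -> 5
Compare 71 with 5 -> 5

5


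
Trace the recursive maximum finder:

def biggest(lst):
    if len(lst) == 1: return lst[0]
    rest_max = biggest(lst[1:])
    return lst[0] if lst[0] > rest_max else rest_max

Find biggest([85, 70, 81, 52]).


biggest([85, 70, 81, 52]): compare 85 with biggest([70, 81, 52])
biggest([70, 81, 52]): compare 70 with biggest([81, 52])
biggest([81, 52]): compare 81 with biggest([52])
biggest([52]) = 52  (base case)
Compare 81 with 52 -> 81
Compare 70 with 81 -> 81
Compare 85 with 81 -> 85

85


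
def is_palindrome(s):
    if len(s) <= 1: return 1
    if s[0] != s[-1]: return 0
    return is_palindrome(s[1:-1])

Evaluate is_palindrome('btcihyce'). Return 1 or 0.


is_palindrome('btcihyce'): s[0]='b' != s[-1]='e' -> return 0
Result: 0 (not a palindrome)

0


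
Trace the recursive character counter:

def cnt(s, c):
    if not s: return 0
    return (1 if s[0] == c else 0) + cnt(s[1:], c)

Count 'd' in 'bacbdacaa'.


s[0]='b' != 'd' -> 0
s[0]='a' != 'd' -> 0
s[0]='c' != 'd' -> 0
s[0]='b' != 'd' -> 0
s[0]='d' == 'd' -> 1
s[0]='a' != 'd' -> 0
s[0]='c' != 'd' -> 0
s[0]='a' != 'd' -> 0
s[0]='a' != 'd' -> 0
Sum: 0 + 0 + 0 + 0 + 1 + 0 + 0 + 0 + 0 = 1

1


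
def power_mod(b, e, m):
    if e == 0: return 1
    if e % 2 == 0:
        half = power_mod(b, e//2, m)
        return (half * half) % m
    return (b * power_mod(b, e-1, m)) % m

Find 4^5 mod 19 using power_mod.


power_mod(4, 5, 19): e is odd, compute power_mod(4, 4, 19)
  power_mod(4, 4, 19): e is even, compute power_mod(4, 2, 19)
    power_mod(4, 2, 19): e is even, compute power_mod(4, 1, 19)
      power_mod(4, 1, 19): e is odd, compute power_mod(4, 0, 19)
        power_mod(4, 0, 19) = 1
      (4 * 1) % 19 = 4
    half=4, (4*4) % 19 = 16
  half=16, (16*16) % 19 = 9
(4 * 9) % 19 = 17

17


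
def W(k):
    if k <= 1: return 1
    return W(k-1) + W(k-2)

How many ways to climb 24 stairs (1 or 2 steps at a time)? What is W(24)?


Building up from base cases:
W(0) = 1
W(1) = 1
W(2) = W(1) + W(0) = 1 + 1 = 2
W(3) = W(2) + W(1) = 2 + 1 = 3
W(4) = W(3) + W(2) = 3 + 2 = 5
W(5) = W(4) + W(3) = 5 + 3 = 8
W(6) = W(5) + W(4) = 8 + 5 = 13
W(7) = W(6) + W(5) = 13 + 8 = 21
W(8) = W(7) + W(6) = 21 + 13 = 34
W(9) = W(8) + W(7) = 34 + 21 = 55
W(10) = W(9) + W(8) = 55 + 34 = 89
W(11) = W(10) + W(9) = 89 + 55 = 144
W(12) = W(11) + W(10) = 144 + 89 = 233
W(13) = W(12) + W(11) = 233 + 144 = 377
W(14) = W(13) + W(12) = 377 + 233 = 610
W(15) = W(14) + W(13) = 610 + 377 = 987
W(16) = W(15) + W(14) = 987 + 610 = 1597
W(17) = W(16) + W(15) = 1597 + 987 = 2584
W(18) = W(17) + W(16) = 2584 + 1597 = 4181
W(19) = W(18) + W(17) = 4181 + 2584 = 6765
W(20) = W(19) + W(18) = 6765 + 4181 = 10946
W(21) = W(20) + W(19) = 10946 + 6765 = 17711
W(22) = W(21) + W(20) = 17711 + 10946 = 28657
W(23) = W(22) + W(21) = 28657 + 17711 = 46368
W(24) = W(23) + W(22) = 46368 + 28657 = 75025

75025


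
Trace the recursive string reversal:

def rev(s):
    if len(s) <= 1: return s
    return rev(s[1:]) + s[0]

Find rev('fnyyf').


rev('fnyyf') = rev('nyyf') + 'f'
rev('nyyf') = rev('yyf') + 'n'
rev('yyf') = rev('yf') + 'y'
rev('yf') = rev('f') + 'y'
rev('f') = 'f'  (base case)
Concatenating: 'f' + 'y' + 'y' + 'n' + 'f' = 'fyynf'

fyynf


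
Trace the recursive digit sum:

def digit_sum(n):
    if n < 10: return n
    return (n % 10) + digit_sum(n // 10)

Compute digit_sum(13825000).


digit_sum(13825000) = 0 + digit_sum(1382500)
digit_sum(1382500) = 0 + digit_sum(138250)
digit_sum(138250) = 0 + digit_sum(13825)
digit_sum(13825) = 5 + digit_sum(1382)
digit_sum(1382) = 2 + digit_sum(138)
digit_sum(138) = 8 + digit_sum(13)
digit_sum(13) = 3 + digit_sum(1)
digit_sum(1) = 1  (base case)
Total: 0 + 0 + 0 + 5 + 2 + 8 + 3 + 1 = 19

19


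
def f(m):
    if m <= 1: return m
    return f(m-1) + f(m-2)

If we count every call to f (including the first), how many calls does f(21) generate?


Let C(n) = total calls for f(n)
C(0) = 1, C(1) = 1
C(2) = 1 + C(1) + C(0) = 1 + 1 + 1 = 3
C(3) = 1 + C(2) + C(1) = 1 + 3 + 1 = 5
C(4) = 1 + C(3) + C(2) = 1 + 5 + 3 = 9
C(5) = 1 + C(4) + C(3) = 1 + 9 + 5 = 15
C(6) = 1 + C(5) + C(4) = 1 + 15 + 9 = 25
C(7) = 1 + C(6) + C(5) = 1 + 25 + 15 = 41
C(8) = 1 + C(7) + C(6) = 1 + 41 + 25 = 67
C(9) = 1 + C(8) + C(7) = 1 + 67 + 41 = 109
C(10) = 1 + C(9) + C(8) = 1 + 109 + 67 = 177
C(11) = 1 + C(10) + C(9) = 1 + 177 + 109 = 287
C(12) = 1 + C(11) + C(10) = 1 + 287 + 177 = 465
C(13) = 1 + C(12) + C(11) = 1 + 465 + 287 = 753
C(14) = 1 + C(13) + C(12) = 1 + 753 + 465 = 1219
C(15) = 1 + C(14) + C(13) = 1 + 1219 + 753 = 1973
C(16) = 1 + C(15) + C(14) = 1 + 1973 + 1219 = 3193
C(17) = 1 + C(16) + C(15) = 1 + 3193 + 1973 = 5167
C(18) = 1 + C(17) + C(16) = 1 + 5167 + 3193 = 8361
C(19) = 1 + C(18) + C(17) = 1 + 8361 + 5167 = 13529
C(20) = 1 + C(19) + C(18) = 1 + 13529 + 8361 = 21891
C(21) = 1 + C(20) + C(19) = 1 + 21891 + 13529 = 35421

35421


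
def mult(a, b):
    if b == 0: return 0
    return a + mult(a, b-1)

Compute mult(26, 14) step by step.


mult(26, 14) = 26 + mult(26, 13)
mult(26, 13) = 26 + mult(26, 12)
mult(26, 12) = 26 + mult(26, 11)
mult(26, 11) = 26 + mult(26, 10)
mult(26, 10) = 26 + mult(26, 9)
mult(26, 9) = 26 + mult(26, 8)
mult(26, 8) = 26 + mult(26, 7)
mult(26, 7) = 26 + mult(26, 6)
mult(26, 6) = 26 + mult(26, 5)
mult(26, 5) = 26 + mult(26, 4)
mult(26, 4) = 26 + mult(26, 3)
mult(26, 3) = 26 + mult(26, 2)
mult(26, 2) = 26 + mult(26, 1)
mult(26, 1) = 26 + mult(26, 0)
mult(26, 0) = 0  (base case)
Total: 26 + 26 + 26 + 26 + 26 + 26 + 26 + 26 + 26 + 26 + 26 + 26 + 26 + 26 + 0 = 364

364


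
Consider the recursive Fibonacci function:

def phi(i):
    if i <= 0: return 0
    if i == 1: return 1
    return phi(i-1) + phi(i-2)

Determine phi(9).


Computing phi(9) bottom-up:
phi(0) = 0
phi(1) = 1
phi(2) = phi(1) + phi(0) = 1 + 0 = 1
phi(3) = phi(2) + phi(1) = 1 + 1 = 2
phi(4) = phi(3) + phi(2) = 2 + 1 = 3
phi(5) = phi(4) + phi(3) = 3 + 2 = 5
phi(6) = phi(5) + phi(4) = 5 + 3 = 8
phi(7) = phi(6) + phi(5) = 8 + 5 = 13
phi(8) = phi(7) + phi(6) = 13 + 8 = 21
phi(9) = phi(8) + phi(7) = 21 + 13 = 34

34


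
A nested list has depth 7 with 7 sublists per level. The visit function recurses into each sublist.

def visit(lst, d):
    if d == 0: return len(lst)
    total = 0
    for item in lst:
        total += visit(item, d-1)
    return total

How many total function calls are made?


At depth 0 (root): 1 call
At depth 1: each of 1 parents calls visit on 7 children = 7 calls
At depth 2: each of 7 parents calls visit on 7 children = 49 calls
At depth 3: each of 49 parents calls visit on 7 children = 343 calls
At depth 4: each of 343 parents calls visit on 7 children = 2401 calls
At depth 5: each of 2401 parents calls visit on 7 children = 16807 calls
At depth 6: each of 16807 parents calls visit on 7 children = 117649 calls
At depth 7: each of 117649 parents calls visit on 7 children = 823543 calls
Total: 1 + 7 + 49 + 343 + 2401 + 16807 + 117649 + 823543 = 960800

960800


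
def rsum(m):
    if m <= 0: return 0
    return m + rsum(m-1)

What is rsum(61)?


rsum(61)
= 61 + 60 + 59 + 58 + 57 + 56 + 55 + 54 + 53 + 52 + 51 + 50 + 49 + 48 + 47 + 46 + 45 + 44 + 43 + 42 + 41 + 40 + 39 + 38 + 37 + 36 + 35 + 34 + 33 + 32 + 31 + 30 + 29 + 28 + 27 + 26 + 25 + 24 + 23 + 22 + 21 + 20 + 19 + 18 + 17 + 16 + 15 + 14 + 13 + 12 + 11 + 10 + 9 + 8 + 7 + 6 + 5 + 4 + 3 + 2 + 1 + rsum(0)
= 61 + 60 + 59 + 58 + 57 + 56 + 55 + 54 + 53 + 52 + 51 + 50 + 49 + 48 + 47 + 46 + 45 + 44 + 43 + 42 + 41 + 40 + 39 + 38 + 37 + 36 + 35 + 34 + 33 + 32 + 31 + 30 + 29 + 28 + 27 + 26 + 25 + 24 + 23 + 22 + 21 + 20 + 19 + 18 + 17 + 16 + 15 + 14 + 13 + 12 + 11 + 10 + 9 + 8 + 7 + 6 + 5 + 4 + 3 + 2 + 1 + 0
= 1891

1891


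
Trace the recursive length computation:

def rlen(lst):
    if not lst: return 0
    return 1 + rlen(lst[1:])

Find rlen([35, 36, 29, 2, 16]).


rlen([35, 36, 29, 2, 16]) = 1 + rlen([36, 29, 2, 16])
rlen([36, 29, 2, 16]) = 1 + rlen([29, 2, 16])
rlen([29, 2, 16]) = 1 + rlen([2, 16])
rlen([2, 16]) = 1 + rlen([16])
rlen([16]) = 1 + rlen([])
rlen([]) = 0  (base case)
Unwinding: 1 + 1 + 1 + 1 + 1 + 0 = 5

5


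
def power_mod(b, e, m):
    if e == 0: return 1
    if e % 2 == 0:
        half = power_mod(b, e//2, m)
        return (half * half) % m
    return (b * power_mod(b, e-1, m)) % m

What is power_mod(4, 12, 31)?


power_mod(4, 12, 31): e is even, compute power_mod(4, 6, 31)
  power_mod(4, 6, 31): e is even, compute power_mod(4, 3, 31)
    power_mod(4, 3, 31): e is odd, compute power_mod(4, 2, 31)
      power_mod(4, 2, 31): e is even, compute power_mod(4, 1, 31)
        power_mod(4, 1, 31): e is odd, compute power_mod(4, 0, 31)
          power_mod(4, 0, 31) = 1
        (4 * 1) % 31 = 4
      half=4, (4*4) % 31 = 16
    (4 * 16) % 31 = 2
  half=2, (2*2) % 31 = 4
half=4, (4*4) % 31 = 16

16


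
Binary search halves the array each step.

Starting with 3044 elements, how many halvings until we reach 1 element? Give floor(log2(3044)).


3044 / 2 = 1522
1522 / 2 = 761
761 / 2 = 380
380 / 2 = 190
190 / 2 = 95
95 / 2 = 47
47 / 2 = 23
23 / 2 = 11
11 / 2 = 5
5 / 2 = 2
2 / 2 = 1
Reached 1 after 11 halvings

11


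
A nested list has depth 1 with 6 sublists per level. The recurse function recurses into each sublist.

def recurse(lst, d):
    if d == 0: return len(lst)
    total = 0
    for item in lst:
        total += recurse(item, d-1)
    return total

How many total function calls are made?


At depth 0 (root): 1 call
At depth 1: each of 1 parents calls recurse on 6 children = 6 calls
Total: 1 + 6 = 7

7


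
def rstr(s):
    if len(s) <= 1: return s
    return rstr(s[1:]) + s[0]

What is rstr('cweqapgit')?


rstr('cweqapgit') = rstr('weqapgit') + 'c'
rstr('weqapgit') = rstr('eqapgit') + 'w'
rstr('eqapgit') = rstr('qapgit') + 'e'
rstr('qapgit') = rstr('apgit') + 'q'
rstr('apgit') = rstr('pgit') + 'a'
rstr('pgit') = rstr('git') + 'p'
rstr('git') = rstr('it') + 'g'
rstr('it') = rstr('t') + 'i'
rstr('t') = 't'  (base case)
Concatenating: 't' + 'i' + 'g' + 'p' + 'a' + 'q' + 'e' + 'w' + 'c' = 'tigpaqewc'

tigpaqewc


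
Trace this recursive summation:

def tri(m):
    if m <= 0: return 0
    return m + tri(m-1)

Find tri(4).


tri(4)
= 4 + 3 + 2 + 1 + tri(0)
= 4 + 3 + 2 + 1 + 0
= 10

10


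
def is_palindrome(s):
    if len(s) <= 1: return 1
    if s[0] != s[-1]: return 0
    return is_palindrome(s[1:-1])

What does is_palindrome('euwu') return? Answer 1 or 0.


is_palindrome('euwu'): s[0]='e' != s[-1]='u' -> return 0
Result: 0 (not a palindrome)

0


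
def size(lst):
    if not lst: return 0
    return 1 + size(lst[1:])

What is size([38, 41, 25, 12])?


size([38, 41, 25, 12]) = 1 + size([41, 25, 12])
size([41, 25, 12]) = 1 + size([25, 12])
size([25, 12]) = 1 + size([12])
size([12]) = 1 + size([])
size([]) = 0  (base case)
Unwinding: 1 + 1 + 1 + 1 + 0 = 4

4


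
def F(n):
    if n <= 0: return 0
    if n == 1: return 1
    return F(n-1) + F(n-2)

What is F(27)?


Computing F(27) bottom-up:
F(0) = 0
F(1) = 1
F(2) = F(1) + F(0) = 1 + 0 = 1
F(3) = F(2) + F(1) = 1 + 1 = 2
F(4) = F(3) + F(2) = 2 + 1 = 3
F(5) = F(4) + F(3) = 3 + 2 = 5
F(6) = F(5) + F(4) = 5 + 3 = 8
F(7) = F(6) + F(5) = 8 + 5 = 13
F(8) = F(7) + F(6) = 13 + 8 = 21
F(9) = F(8) + F(7) = 21 + 13 = 34
F(10) = F(9) + F(8) = 34 + 21 = 55
F(11) = F(10) + F(9) = 55 + 34 = 89
F(12) = F(11) + F(10) = 89 + 55 = 144
F(13) = F(12) + F(11) = 144 + 89 = 233
F(14) = F(13) + F(12) = 233 + 144 = 377
F(15) = F(14) + F(13) = 377 + 233 = 610
F(16) = F(15) + F(14) = 610 + 377 = 987
F(17) = F(16) + F(15) = 987 + 610 = 1597
F(18) = F(17) + F(16) = 1597 + 987 = 2584
F(19) = F(18) + F(17) = 2584 + 1597 = 4181
F(20) = F(19) + F(18) = 4181 + 2584 = 6765
F(21) = F(20) + F(19) = 6765 + 4181 = 10946
F(22) = F(21) + F(20) = 10946 + 6765 = 17711
F(23) = F(22) + F(21) = 17711 + 10946 = 28657
F(24) = F(23) + F(22) = 28657 + 17711 = 46368
F(25) = F(24) + F(23) = 46368 + 28657 = 75025
F(26) = F(25) + F(24) = 75025 + 46368 = 121393
F(27) = F(26) + F(25) = 121393 + 75025 = 196418

196418


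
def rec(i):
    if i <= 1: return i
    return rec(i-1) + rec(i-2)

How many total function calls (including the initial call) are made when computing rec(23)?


Let C(n) = total calls for rec(n)
C(0) = 1, C(1) = 1
C(2) = 1 + C(1) + C(0) = 1 + 1 + 1 = 3
C(3) = 1 + C(2) + C(1) = 1 + 3 + 1 = 5
C(4) = 1 + C(3) + C(2) = 1 + 5 + 3 = 9
C(5) = 1 + C(4) + C(3) = 1 + 9 + 5 = 15
C(6) = 1 + C(5) + C(4) = 1 + 15 + 9 = 25
C(7) = 1 + C(6) + C(5) = 1 + 25 + 15 = 41
C(8) = 1 + C(7) + C(6) = 1 + 41 + 25 = 67
C(9) = 1 + C(8) + C(7) = 1 + 67 + 41 = 109
C(10) = 1 + C(9) + C(8) = 1 + 109 + 67 = 177
C(11) = 1 + C(10) + C(9) = 1 + 177 + 109 = 287
C(12) = 1 + C(11) + C(10) = 1 + 287 + 177 = 465
C(13) = 1 + C(12) + C(11) = 1 + 465 + 287 = 753
C(14) = 1 + C(13) + C(12) = 1 + 753 + 465 = 1219
C(15) = 1 + C(14) + C(13) = 1 + 1219 + 753 = 1973
C(16) = 1 + C(15) + C(14) = 1 + 1973 + 1219 = 3193
C(17) = 1 + C(16) + C(15) = 1 + 3193 + 1973 = 5167
C(18) = 1 + C(17) + C(16) = 1 + 5167 + 3193 = 8361
C(19) = 1 + C(18) + C(17) = 1 + 8361 + 5167 = 13529
C(20) = 1 + C(19) + C(18) = 1 + 13529 + 8361 = 21891
C(21) = 1 + C(20) + C(19) = 1 + 21891 + 13529 = 35421
C(22) = 1 + C(21) + C(20) = 1 + 35421 + 21891 = 57313
C(23) = 1 + C(22) + C(21) = 1 + 57313 + 35421 = 92735

92735


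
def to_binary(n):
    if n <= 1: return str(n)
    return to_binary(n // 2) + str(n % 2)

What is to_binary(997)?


to_binary(997) = to_binary(498) + '1'
to_binary(498) = to_binary(249) + '0'
to_binary(249) = to_binary(124) + '1'
to_binary(124) = to_binary(62) + '0'
to_binary(62) = to_binary(31) + '0'
to_binary(31) = to_binary(15) + '1'
to_binary(15) = to_binary(7) + '1'
to_binary(7) = to_binary(3) + '1'
to_binary(3) = to_binary(1) + '1'
to_binary(1) = '1'  (base case)
Concatenating: '1' + '1' + '1' + '1' + '1' + '0' + '0' + '1' + '0' + '1' = '1111100101'

1111100101


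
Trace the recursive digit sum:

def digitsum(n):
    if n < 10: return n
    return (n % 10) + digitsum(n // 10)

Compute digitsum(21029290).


digitsum(21029290) = 0 + digitsum(2102929)
digitsum(2102929) = 9 + digitsum(210292)
digitsum(210292) = 2 + digitsum(21029)
digitsum(21029) = 9 + digitsum(2102)
digitsum(2102) = 2 + digitsum(210)
digitsum(210) = 0 + digitsum(21)
digitsum(21) = 1 + digitsum(2)
digitsum(2) = 2  (base case)
Total: 0 + 9 + 2 + 9 + 2 + 0 + 1 + 2 = 25

25


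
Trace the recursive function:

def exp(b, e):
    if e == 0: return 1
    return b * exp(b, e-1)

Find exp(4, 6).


exp(4, 6)
= 4 * exp(4, 5)
= 4 * 4 * exp(4, 4)
= 4 * 4 * 4 * exp(4, 3)
= 4 * 4 * 4 * 4 * exp(4, 2)
= 4 * 4 * 4 * 4 * 4 * exp(4, 1)
= 4 * 4 * 4 * 4 * 4 * 4 * exp(4, 0)
= 4 * 4 * 4 * 4 * 4 * 4 * 1
= 4096

4096


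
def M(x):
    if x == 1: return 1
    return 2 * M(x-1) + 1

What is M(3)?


M(3) = 2 * M(2) + 1
M(2) = 2 * M(1) + 1
M(1) = 1  (base case)
M(2) = 2 * 1 + 1 = 3
M(3) = 2 * 3 + 1 = 7

7


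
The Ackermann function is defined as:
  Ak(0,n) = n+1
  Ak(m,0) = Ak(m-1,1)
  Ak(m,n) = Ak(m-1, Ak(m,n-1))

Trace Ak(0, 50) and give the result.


Ak(0, 50) = 51
Result: Ak(0, 50) = 51

51


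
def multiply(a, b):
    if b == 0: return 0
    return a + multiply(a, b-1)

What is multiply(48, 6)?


multiply(48, 6) = 48 + multiply(48, 5)
multiply(48, 5) = 48 + multiply(48, 4)
multiply(48, 4) = 48 + multiply(48, 3)
multiply(48, 3) = 48 + multiply(48, 2)
multiply(48, 2) = 48 + multiply(48, 1)
multiply(48, 1) = 48 + multiply(48, 0)
multiply(48, 0) = 0  (base case)
Total: 48 + 48 + 48 + 48 + 48 + 48 + 0 = 288

288


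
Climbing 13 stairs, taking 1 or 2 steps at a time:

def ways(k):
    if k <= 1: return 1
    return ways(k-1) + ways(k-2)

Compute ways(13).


Building up from base cases:
ways(0) = 1
ways(1) = 1
ways(2) = ways(1) + ways(0) = 1 + 1 = 2
ways(3) = ways(2) + ways(1) = 2 + 1 = 3
ways(4) = ways(3) + ways(2) = 3 + 2 = 5
ways(5) = ways(4) + ways(3) = 5 + 3 = 8
ways(6) = ways(5) + ways(4) = 8 + 5 = 13
ways(7) = ways(6) + ways(5) = 13 + 8 = 21
ways(8) = ways(7) + ways(6) = 21 + 13 = 34
ways(9) = ways(8) + ways(7) = 34 + 21 = 55
ways(10) = ways(9) + ways(8) = 55 + 34 = 89
ways(11) = ways(10) + ways(9) = 89 + 55 = 144
ways(12) = ways(11) + ways(10) = 144 + 89 = 233
ways(13) = ways(12) + ways(11) = 233 + 144 = 377

377


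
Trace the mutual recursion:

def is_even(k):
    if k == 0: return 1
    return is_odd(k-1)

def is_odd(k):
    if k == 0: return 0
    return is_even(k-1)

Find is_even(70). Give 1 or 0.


is_even(70) = is_odd(69)
is_odd(69) = is_even(68)
is_even(68) = is_odd(67)
is_odd(67) = is_even(66)
is_even(66) = is_odd(65)
is_odd(65) = is_even(64)
is_even(64) = is_odd(63)
is_odd(63) = is_even(62)
is_even(62) = is_odd(61)
is_odd(61) = is_even(60)
is_even(60) = is_odd(59)
is_odd(59) = is_even(58)
is_even(58) = is_odd(57)
is_odd(57) = is_even(56)
is_even(56) = is_odd(55)
is_odd(55) = is_even(54)
is_even(54) = is_odd(53)
is_odd(53) = is_even(52)
is_even(52) = is_odd(51)
is_odd(51) = is_even(50)
is_even(50) = is_odd(49)
is_odd(49) = is_even(48)
is_even(48) = is_odd(47)
is_odd(47) = is_even(46)
is_even(46) = is_odd(45)
is_odd(45) = is_even(44)
is_even(44) = is_odd(43)
is_odd(43) = is_even(42)
is_even(42) = is_odd(41)
is_odd(41) = is_even(40)
is_even(40) = is_odd(39)
is_odd(39) = is_even(38)
is_even(38) = is_odd(37)
is_odd(37) = is_even(36)
is_even(36) = is_odd(35)
is_odd(35) = is_even(34)
is_even(34) = is_odd(33)
is_odd(33) = is_even(32)
is_even(32) = is_odd(31)
is_odd(31) = is_even(30)
is_even(30) = is_odd(29)
is_odd(29) = is_even(28)
is_even(28) = is_odd(27)
is_odd(27) = is_even(26)
is_even(26) = is_odd(25)
is_odd(25) = is_even(24)
is_even(24) = is_odd(23)
is_odd(23) = is_even(22)
is_even(22) = is_odd(21)
is_odd(21) = is_even(20)
is_even(20) = is_odd(19)
is_odd(19) = is_even(18)
is_even(18) = is_odd(17)
is_odd(17) = is_even(16)
is_even(16) = is_odd(15)
is_odd(15) = is_even(14)
is_even(14) = is_odd(13)
is_odd(13) = is_even(12)
is_even(12) = is_odd(11)
is_odd(11) = is_even(10)
is_even(10) = is_odd(9)
is_odd(9) = is_even(8)
is_even(8) = is_odd(7)
is_odd(7) = is_even(6)
is_even(6) = is_odd(5)
is_odd(5) = is_even(4)
is_even(4) = is_odd(3)
is_odd(3) = is_even(2)
is_even(2) = is_odd(1)
is_odd(1) = is_even(0)
is_even(0) = 1  (base case)
Result: 1

1


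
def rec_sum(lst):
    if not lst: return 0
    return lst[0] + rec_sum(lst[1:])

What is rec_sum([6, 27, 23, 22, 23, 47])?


rec_sum([6, 27, 23, 22, 23, 47]) = 6 + rec_sum([27, 23, 22, 23, 47])
rec_sum([27, 23, 22, 23, 47]) = 27 + rec_sum([23, 22, 23, 47])
rec_sum([23, 22, 23, 47]) = 23 + rec_sum([22, 23, 47])
rec_sum([22, 23, 47]) = 22 + rec_sum([23, 47])
rec_sum([23, 47]) = 23 + rec_sum([47])
rec_sum([47]) = 47 + rec_sum([])
rec_sum([]) = 0  (base case)
Total: 6 + 27 + 23 + 22 + 23 + 47 + 0 = 148

148


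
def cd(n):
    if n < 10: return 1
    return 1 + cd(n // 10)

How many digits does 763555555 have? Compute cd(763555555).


cd(763555555) = 1 + cd(76355555)
cd(76355555) = 1 + cd(7635555)
cd(7635555) = 1 + cd(763555)
cd(763555) = 1 + cd(76355)
cd(76355) = 1 + cd(7635)
cd(7635) = 1 + cd(763)
cd(763) = 1 + cd(76)
cd(76) = 1 + cd(7)
cd(7) = 1  (base case: 7 < 10)
Unwinding: 1 + 1 + 1 + 1 + 1 + 1 + 1 + 1 + 1 = 9

9


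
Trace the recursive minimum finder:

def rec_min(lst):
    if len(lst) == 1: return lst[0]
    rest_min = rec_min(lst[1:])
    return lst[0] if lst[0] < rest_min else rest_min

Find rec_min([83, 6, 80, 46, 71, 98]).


rec_min([83, 6, 80, 46, 71, 98]): compare 83 with rec_min([6, 80, 46, 71, 98])
rec_min([6, 80, 46, 71, 98]): compare 6 with rec_min([80, 46, 71, 98])
rec_min([80, 46, 71, 98]): compare 80 with rec_min([46, 71, 98])
rec_min([46, 71, 98]): compare 46 with rec_min([71, 98])
rec_min([71, 98]): compare 71 with rec_min([98])
rec_min([98]) = 98  (base case)
Compare 71 with 98 -> 71
Compare 46 with 71 -> 46
Compare 80 with 46 -> 46
Compare 6 with 46 -> 6
Compare 83 with 6 -> 6

6


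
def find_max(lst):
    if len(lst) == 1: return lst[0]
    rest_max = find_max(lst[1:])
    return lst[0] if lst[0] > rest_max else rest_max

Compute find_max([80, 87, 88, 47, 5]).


find_max([80, 87, 88, 47, 5]): compare 80 with find_max([87, 88, 47, 5])
find_max([87, 88, 47, 5]): compare 87 with find_max([88, 47, 5])
find_max([88, 47, 5]): compare 88 with find_max([47, 5])
find_max([47, 5]): compare 47 with find_max([5])
find_max([5]) = 5  (base case)
Compare 47 with 5 -> 47
Compare 88 with 47 -> 88
Compare 87 with 88 -> 88
Compare 80 with 88 -> 88

88


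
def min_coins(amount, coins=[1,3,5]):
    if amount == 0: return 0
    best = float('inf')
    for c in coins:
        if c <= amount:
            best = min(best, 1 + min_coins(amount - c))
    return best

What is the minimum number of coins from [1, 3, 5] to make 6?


Building up with DP:
min_coins(0) = 0
min_coins(1) = min(1+min_coins(0)=1+0=1) = 1
min_coins(2) = min(1+min_coins(1)=1+1=2) = 2
min_coins(3) = min(1+min_coins(2)=1+2=3, 1+min_coins(0)=1+0=1) = 1
min_coins(4) = min(1+min_coins(3)=1+1=2, 1+min_coins(1)=1+1=2) = 2
min_coins(5) = min(1+min_coins(4)=1+2=3, 1+min_coins(2)=1+2=3, 1+min_coins(0)=1+0=1) = 1
min_coins(6) = min(1+min_coins(5)=1+1=2, 1+min_coins(3)=1+1=2, 1+min_coins(1)=1+1=2) = 2

2


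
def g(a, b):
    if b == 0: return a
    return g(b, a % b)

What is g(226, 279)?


g(226, 279) = g(279, 226)
g(279, 226) = g(226, 53)
g(226, 53) = g(53, 14)
g(53, 14) = g(14, 11)
g(14, 11) = g(11, 3)
g(11, 3) = g(3, 2)
g(3, 2) = g(2, 1)
g(2, 1) = g(1, 0)
g(1, 0) = 1  (base case)

1


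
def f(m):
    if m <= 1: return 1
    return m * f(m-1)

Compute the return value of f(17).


f(17)
= 17 * f(16)
= 17 * 16 * f(15)
= 17 * 16 * 15 * f(14)
= 17 * 16 * 15 * 14 * f(13)
= 17 * 16 * 15 * 14 * 13 * f(12)
= 17 * 16 * 15 * 14 * 13 * 12 * f(11)
= 17 * 16 * 15 * 14 * 13 * 12 * 11 * f(10)
= 17 * 16 * 15 * 14 * 13 * 12 * 11 * 10 * f(9)
= 17 * 16 * 15 * 14 * 13 * 12 * 11 * 10 * 9 * f(8)
= 17 * 16 * 15 * 14 * 13 * 12 * 11 * 10 * 9 * 8 * f(7)
= 17 * 16 * 15 * 14 * 13 * 12 * 11 * 10 * 9 * 8 * 7 * f(6)
= 17 * 16 * 15 * 14 * 13 * 12 * 11 * 10 * 9 * 8 * 7 * 6 * f(5)
= 17 * 16 * 15 * 14 * 13 * 12 * 11 * 10 * 9 * 8 * 7 * 6 * 5 * f(4)
= 17 * 16 * 15 * 14 * 13 * 12 * 11 * 10 * 9 * 8 * 7 * 6 * 5 * 4 * f(3)
= 17 * 16 * 15 * 14 * 13 * 12 * 11 * 10 * 9 * 8 * 7 * 6 * 5 * 4 * 3 * f(2)
= 17 * 16 * 15 * 14 * 13 * 12 * 11 * 10 * 9 * 8 * 7 * 6 * 5 * 4 * 3 * 2 * f(1)
= 17 * 16 * 15 * 14 * 13 * 12 * 11 * 10 * 9 * 8 * 7 * 6 * 5 * 4 * 3 * 2 * 1
= 355687428096000

355687428096000


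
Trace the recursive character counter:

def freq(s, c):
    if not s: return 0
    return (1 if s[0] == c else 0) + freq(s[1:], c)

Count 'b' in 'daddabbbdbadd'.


s[0]='d' != 'b' -> 0
s[0]='a' != 'b' -> 0
s[0]='d' != 'b' -> 0
s[0]='d' != 'b' -> 0
s[0]='a' != 'b' -> 0
s[0]='b' == 'b' -> 1
s[0]='b' == 'b' -> 1
s[0]='b' == 'b' -> 1
s[0]='d' != 'b' -> 0
s[0]='b' == 'b' -> 1
s[0]='a' != 'b' -> 0
s[0]='d' != 'b' -> 0
s[0]='d' != 'b' -> 0
Sum: 0 + 0 + 0 + 0 + 0 + 1 + 1 + 1 + 0 + 1 + 0 + 0 + 0 = 4

4


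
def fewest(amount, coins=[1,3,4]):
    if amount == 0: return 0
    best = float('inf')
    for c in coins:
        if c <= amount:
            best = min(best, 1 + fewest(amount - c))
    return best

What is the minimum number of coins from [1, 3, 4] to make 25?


Building up with DP:
fewest(0) = 0
fewest(1) = min(1+fewest(0)=1+0=1) = 1
fewest(2) = min(1+fewest(1)=1+1=2) = 2
fewest(3) = min(1+fewest(2)=1+2=3, 1+fewest(0)=1+0=1) = 1
fewest(4) = min(1+fewest(3)=1+1=2, 1+fewest(1)=1+1=2, 1+fewest(0)=1+0=1) = 1
fewest(5) = min(1+fewest(4)=1+1=2, 1+fewest(2)=1+2=3, 1+fewest(1)=1+1=2) = 2
fewest(6) = min(1+fewest(5)=1+2=3, 1+fewest(3)=1+1=2, 1+fewest(2)=1+2=3) = 2
fewest(7) = min(1+fewest(6)=1+2=3, 1+fewest(4)=1+1=2, 1+fewest(3)=1+1=2) = 2
fewest(8) = min(1+fewest(7)=1+2=3, 1+fewest(5)=1+2=3, 1+fewest(4)=1+1=2) = 2
fewest(9) = min(1+fewest(8)=1+2=3, 1+fewest(6)=1+2=3, 1+fewest(5)=1+2=3) = 3
fewest(10) = min(1+fewest(9)=1+3=4, 1+fewest(7)=1+2=3, 1+fewest(6)=1+2=3) = 3
fewest(11) = min(1+fewest(10)=1+3=4, 1+fewest(8)=1+2=3, 1+fewest(7)=1+2=3) = 3
fewest(12) = min(1+fewest(11)=1+3=4, 1+fewest(9)=1+3=4, 1+fewest(8)=1+2=3) = 3
fewest(13) = min(1+fewest(12)=1+3=4, 1+fewest(10)=1+3=4, 1+fewest(9)=1+3=4) = 4
fewest(14) = min(1+fewest(13)=1+4=5, 1+fewest(11)=1+3=4, 1+fewest(10)=1+3=4) = 4
fewest(15) = min(1+fewest(14)=1+4=5, 1+fewest(12)=1+3=4, 1+fewest(11)=1+3=4) = 4
fewest(16) = min(1+fewest(15)=1+4=5, 1+fewest(13)=1+4=5, 1+fewest(12)=1+3=4) = 4
fewest(17) = min(1+fewest(16)=1+4=5, 1+fewest(14)=1+4=5, 1+fewest(13)=1+4=5) = 5
fewest(18) = min(1+fewest(17)=1+5=6, 1+fewest(15)=1+4=5, 1+fewest(14)=1+4=5) = 5
fewest(19) = min(1+fewest(18)=1+5=6, 1+fewest(16)=1+4=5, 1+fewest(15)=1+4=5) = 5
fewest(20) = min(1+fewest(19)=1+5=6, 1+fewest(17)=1+5=6, 1+fewest(16)=1+4=5) = 5
fewest(21) = min(1+fewest(20)=1+5=6, 1+fewest(18)=1+5=6, 1+fewest(17)=1+5=6) = 6
fewest(22) = min(1+fewest(21)=1+6=7, 1+fewest(19)=1+5=6, 1+fewest(18)=1+5=6) = 6
fewest(23) = min(1+fewest(22)=1+6=7, 1+fewest(20)=1+5=6, 1+fewest(19)=1+5=6) = 6
fewest(24) = min(1+fewest(23)=1+6=7, 1+fewest(21)=1+6=7, 1+fewest(20)=1+5=6) = 6
fewest(25) = min(1+fewest(24)=1+6=7, 1+fewest(22)=1+6=7, 1+fewest(21)=1+6=7) = 7

7


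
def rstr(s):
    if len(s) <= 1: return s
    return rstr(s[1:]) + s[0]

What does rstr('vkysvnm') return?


rstr('vkysvnm') = rstr('kysvnm') + 'v'
rstr('kysvnm') = rstr('ysvnm') + 'k'
rstr('ysvnm') = rstr('svnm') + 'y'
rstr('svnm') = rstr('vnm') + 's'
rstr('vnm') = rstr('nm') + 'v'
rstr('nm') = rstr('m') + 'n'
rstr('m') = 'm'  (base case)
Concatenating: 'm' + 'n' + 'v' + 's' + 'y' + 'k' + 'v' = 'mnvsykv'

mnvsykv


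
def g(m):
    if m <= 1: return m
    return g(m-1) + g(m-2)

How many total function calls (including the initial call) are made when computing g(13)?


Let C(n) = total calls for g(n)
C(0) = 1, C(1) = 1
C(2) = 1 + C(1) + C(0) = 1 + 1 + 1 = 3
C(3) = 1 + C(2) + C(1) = 1 + 3 + 1 = 5
C(4) = 1 + C(3) + C(2) = 1 + 5 + 3 = 9
C(5) = 1 + C(4) + C(3) = 1 + 9 + 5 = 15
C(6) = 1 + C(5) + C(4) = 1 + 15 + 9 = 25
C(7) = 1 + C(6) + C(5) = 1 + 25 + 15 = 41
C(8) = 1 + C(7) + C(6) = 1 + 41 + 25 = 67
C(9) = 1 + C(8) + C(7) = 1 + 67 + 41 = 109
C(10) = 1 + C(9) + C(8) = 1 + 109 + 67 = 177
C(11) = 1 + C(10) + C(9) = 1 + 177 + 109 = 287
C(12) = 1 + C(11) + C(10) = 1 + 287 + 177 = 465
C(13) = 1 + C(12) + C(11) = 1 + 465 + 287 = 753

753
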